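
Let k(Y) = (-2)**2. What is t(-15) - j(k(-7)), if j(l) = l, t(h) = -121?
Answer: -125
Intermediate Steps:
k(Y) = 4
t(-15) - j(k(-7)) = -121 - 1*4 = -121 - 4 = -125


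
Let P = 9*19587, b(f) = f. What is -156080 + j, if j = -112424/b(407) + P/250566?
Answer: -5315064261921/33993454 ≈ -1.5636e+5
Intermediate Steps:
P = 176283
j = -9365961601/33993454 (j = -112424/407 + 176283/250566 = -112424*1/407 + 176283*(1/250566) = -112424/407 + 58761/83522 = -9365961601/33993454 ≈ -275.52)
-156080 + j = -156080 - 9365961601/33993454 = -5315064261921/33993454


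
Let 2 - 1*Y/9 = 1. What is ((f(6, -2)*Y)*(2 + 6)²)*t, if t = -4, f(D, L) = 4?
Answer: -9216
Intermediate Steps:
Y = 9 (Y = 18 - 9*1 = 18 - 9 = 9)
((f(6, -2)*Y)*(2 + 6)²)*t = ((4*9)*(2 + 6)²)*(-4) = (36*8²)*(-4) = (36*64)*(-4) = 2304*(-4) = -9216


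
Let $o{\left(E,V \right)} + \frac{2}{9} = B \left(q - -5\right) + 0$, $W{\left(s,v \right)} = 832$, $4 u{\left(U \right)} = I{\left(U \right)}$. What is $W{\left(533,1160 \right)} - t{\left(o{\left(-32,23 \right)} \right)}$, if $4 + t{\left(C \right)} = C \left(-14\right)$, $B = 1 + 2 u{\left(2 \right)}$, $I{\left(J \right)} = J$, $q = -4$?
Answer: $\frac{7748}{9} \approx 860.89$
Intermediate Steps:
$u{\left(U \right)} = \frac{U}{4}$
$B = 2$ ($B = 1 + 2 \cdot \frac{1}{4} \cdot 2 = 1 + 2 \cdot \frac{1}{2} = 1 + 1 = 2$)
$o{\left(E,V \right)} = \frac{16}{9}$ ($o{\left(E,V \right)} = - \frac{2}{9} + \left(2 \left(-4 - -5\right) + 0\right) = - \frac{2}{9} + \left(2 \left(-4 + 5\right) + 0\right) = - \frac{2}{9} + \left(2 \cdot 1 + 0\right) = - \frac{2}{9} + \left(2 + 0\right) = - \frac{2}{9} + 2 = \frac{16}{9}$)
$t{\left(C \right)} = -4 - 14 C$ ($t{\left(C \right)} = -4 + C \left(-14\right) = -4 - 14 C$)
$W{\left(533,1160 \right)} - t{\left(o{\left(-32,23 \right)} \right)} = 832 - \left(-4 - \frac{224}{9}\right) = 832 - - \frac{260}{9} = 832 + \frac{260}{9} = \frac{7748}{9}$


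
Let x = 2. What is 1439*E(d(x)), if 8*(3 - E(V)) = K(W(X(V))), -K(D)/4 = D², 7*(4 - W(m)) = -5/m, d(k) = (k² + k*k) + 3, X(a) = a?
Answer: 192168377/11858 ≈ 16206.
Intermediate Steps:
d(k) = 3 + 2*k² (d(k) = (k² + k²) + 3 = 2*k² + 3 = 3 + 2*k²)
W(m) = 4 + 5/(7*m) (W(m) = 4 - (-5)/(7*m) = 4 + 5/(7*m))
K(D) = -4*D²
E(V) = 3 + (4 + 5/(7*V))²/2 (E(V) = 3 - (-1)*(4 + 5/(7*V))²/2 = 3 + (4 + 5/(7*V))²/2)
1439*E(d(x)) = 1439*(11 + 20/(7*(3 + 2*2²)) + 25/(98*(3 + 2*2²)²)) = 1439*(11 + 20/(7*(3 + 2*4)) + 25/(98*(3 + 2*4)²)) = 1439*(11 + 20/(7*(3 + 8)) + 25/(98*(3 + 8)²)) = 1439*(11 + (20/7)/11 + (25/98)/11²) = 1439*(11 + (20/7)*(1/11) + (25/98)*(1/121)) = 1439*(11 + 20/77 + 25/11858) = 1439*(133543/11858) = 192168377/11858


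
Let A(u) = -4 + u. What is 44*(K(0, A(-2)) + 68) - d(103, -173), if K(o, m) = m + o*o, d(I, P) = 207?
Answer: 2521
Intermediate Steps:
K(o, m) = m + o²
44*(K(0, A(-2)) + 68) - d(103, -173) = 44*(((-4 - 2) + 0²) + 68) - 1*207 = 44*((-6 + 0) + 68) - 207 = 44*(-6 + 68) - 207 = 44*62 - 207 = 2728 - 207 = 2521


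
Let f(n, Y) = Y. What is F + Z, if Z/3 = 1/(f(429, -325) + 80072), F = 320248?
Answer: 25538817259/79747 ≈ 3.2025e+5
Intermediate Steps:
Z = 3/79747 (Z = 3/(-325 + 80072) = 3/79747 ≈ 3.7619e-5)
F + Z = 320248 + 3/79747 = 25538817259/79747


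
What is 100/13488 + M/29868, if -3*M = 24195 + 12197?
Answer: -10039477/25178724 ≈ -0.39873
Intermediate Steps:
M = -36392/3 (M = -(24195 + 12197)/3 = -1/3*36392 = -36392/3 ≈ -12131.)
100/13488 + M/29868 = 100/13488 - 36392/3/29868 = 100*(1/13488) - 36392/3*1/29868 = 25/3372 - 9098/22401 = -10039477/25178724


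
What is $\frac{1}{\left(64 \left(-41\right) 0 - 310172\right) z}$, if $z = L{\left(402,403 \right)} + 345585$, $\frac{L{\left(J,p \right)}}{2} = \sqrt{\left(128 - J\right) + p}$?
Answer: $- \frac{115195}{12347843072121316} + \frac{\sqrt{129}}{18521764608181974} \approx -9.3286 \cdot 10^{-12}$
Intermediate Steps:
$L{\left(J,p \right)} = 2 \sqrt{128 + p - J}$ ($L{\left(J,p \right)} = 2 \sqrt{\left(128 - J\right) + p} = 2 \sqrt{128 + p - J}$)
$z = 345585 + 2 \sqrt{129}$ ($z = 2 \sqrt{128 + 403 - 402} + 345585 = 2 \sqrt{129} + 345585 = 345585 + 2 \sqrt{129} \approx 3.4561 \cdot 10^{5}$)
$\frac{1}{\left(64 \left(-41\right) 0 - 310172\right) z} = \frac{1}{\left(64 \left(-41\right) 0 - 310172\right) \left(345585 + 2 \sqrt{129}\right)} = \frac{1}{\left(\left(-2624\right) 0 - 310172\right) \left(345585 + 2 \sqrt{129}\right)} = \frac{1}{\left(0 - 310172\right) \left(345585 + 2 \sqrt{129}\right)} = \frac{1}{\left(-310172\right) \left(345585 + 2 \sqrt{129}\right)} = - \frac{1}{310172 \left(345585 + 2 \sqrt{129}\right)}$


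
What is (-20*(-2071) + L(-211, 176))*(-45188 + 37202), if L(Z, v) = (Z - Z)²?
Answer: -330780120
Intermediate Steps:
L(Z, v) = 0 (L(Z, v) = 0² = 0)
(-20*(-2071) + L(-211, 176))*(-45188 + 37202) = (-20*(-2071) + 0)*(-45188 + 37202) = (41420 + 0)*(-7986) = 41420*(-7986) = -330780120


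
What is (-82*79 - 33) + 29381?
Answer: 22870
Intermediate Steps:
(-82*79 - 33) + 29381 = (-6478 - 33) + 29381 = -6511 + 29381 = 22870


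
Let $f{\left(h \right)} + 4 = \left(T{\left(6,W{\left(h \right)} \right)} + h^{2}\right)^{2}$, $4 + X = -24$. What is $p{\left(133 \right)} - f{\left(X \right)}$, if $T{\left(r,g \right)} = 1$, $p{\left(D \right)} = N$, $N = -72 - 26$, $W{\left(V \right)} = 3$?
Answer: $-616319$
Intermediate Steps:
$N = -98$ ($N = -72 - 26 = -98$)
$p{\left(D \right)} = -98$
$X = -28$ ($X = -4 - 24 = -28$)
$f{\left(h \right)} = -4 + \left(1 + h^{2}\right)^{2}$
$p{\left(133 \right)} - f{\left(X \right)} = -98 - \left(-4 + \left(1 + \left(-28\right)^{2}\right)^{2}\right) = -98 - \left(-4 + \left(1 + 784\right)^{2}\right) = -98 - \left(-4 + 785^{2}\right) = -98 - \left(-4 + 616225\right) = -98 - 616221 = -616319$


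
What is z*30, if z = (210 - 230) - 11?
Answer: -930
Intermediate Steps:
z = -31 (z = -20 - 11 = -31)
z*30 = -31*30 = -930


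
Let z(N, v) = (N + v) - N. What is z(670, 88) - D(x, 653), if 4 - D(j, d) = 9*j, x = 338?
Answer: 3126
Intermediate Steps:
z(N, v) = v
D(j, d) = 4 - 9*j
z(670, 88) - D(x, 653) = 88 - (4 - 9*338) = 88 - (4 - 3042) = 88 - 1*(-3038) = 88 + 3038 = 3126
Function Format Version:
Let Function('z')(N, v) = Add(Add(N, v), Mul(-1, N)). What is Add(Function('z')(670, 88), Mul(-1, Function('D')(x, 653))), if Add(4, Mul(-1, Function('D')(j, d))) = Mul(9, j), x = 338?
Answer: 3126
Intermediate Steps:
Function('z')(N, v) = v
Function('D')(j, d) = Add(4, Mul(-9, j)) (Function('D')(j, d) = Add(4, Mul(-1, Mul(9, j))) = Add(4, Mul(-9, j)))
Add(Function('z')(670, 88), Mul(-1, Function('D')(x, 653))) = Add(88, Mul(-1, Add(4, Mul(-9, 338)))) = Add(88, Mul(-1, Add(4, -3042))) = Add(88, Mul(-1, -3038)) = Add(88, 3038) = 3126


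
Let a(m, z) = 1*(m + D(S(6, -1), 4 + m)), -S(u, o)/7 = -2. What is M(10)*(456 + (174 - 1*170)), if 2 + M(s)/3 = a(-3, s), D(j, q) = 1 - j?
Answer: -24840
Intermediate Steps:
S(u, o) = 14 (S(u, o) = -7*(-2) = 14)
a(m, z) = -13 + m (a(m, z) = 1*(m + (1 - 1*14)) = 1*(m + (1 - 14)) = 1*(m - 13) = 1*(-13 + m) = -13 + m)
M(s) = -54 (M(s) = -6 + 3*(-13 - 3) = -6 + 3*(-16) = -6 - 48 = -54)
M(10)*(456 + (174 - 1*170)) = -54*(456 + (174 - 1*170)) = -54*(456 + (174 - 170)) = -54*(456 + 4) = -54*460 = -24840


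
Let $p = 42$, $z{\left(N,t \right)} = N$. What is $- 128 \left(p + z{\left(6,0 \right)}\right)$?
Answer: $-6144$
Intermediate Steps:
$- 128 \left(p + z{\left(6,0 \right)}\right) = - 128 \left(42 + 6\right) = \left(-128\right) 48 = -6144$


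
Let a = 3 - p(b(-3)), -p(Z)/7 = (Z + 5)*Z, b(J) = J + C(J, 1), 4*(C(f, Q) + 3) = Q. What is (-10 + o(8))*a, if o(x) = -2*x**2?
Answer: -36639/8 ≈ -4579.9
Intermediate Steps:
C(f, Q) = -3 + Q/4
b(J) = -11/4 + J (b(J) = J + (-3 + (1/4)*1) = J + (-3 + 1/4) = J - 11/4 = -11/4 + J)
p(Z) = -7*Z*(5 + Z) (p(Z) = -7*(Z + 5)*Z = -7*(5 + Z)*Z = -7*Z*(5 + Z))
a = 531/16 (a = 3 - (-7)*(-11/4 - 3)*(5 + (-11/4 - 3)) = 3 - (-7)*(-23)*(5 - 23/4)/4 = 3 - (-7)*(-23)*(-3)/(4*4) = 3 - 1*(-483/16) = 3 + 483/16 = 531/16 ≈ 33.188)
(-10 + o(8))*a = (-10 - 2*8**2)*(531/16) = (-10 - 2*64)*(531/16) = (-10 - 128)*(531/16) = -138*531/16 = -36639/8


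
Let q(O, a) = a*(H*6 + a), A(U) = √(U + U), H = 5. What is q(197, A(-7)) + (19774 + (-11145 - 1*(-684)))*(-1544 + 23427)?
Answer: 203796365 + 30*I*√14 ≈ 2.038e+8 + 112.25*I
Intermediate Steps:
A(U) = √2*√U (A(U) = √(2*U) = √2*√U)
q(O, a) = a*(30 + a) (q(O, a) = a*(5*6 + a) = a*(30 + a))
q(197, A(-7)) + (19774 + (-11145 - 1*(-684)))*(-1544 + 23427) = (√2*√(-7))*(30 + √2*√(-7)) + (19774 + (-11145 - 1*(-684)))*(-1544 + 23427) = (√2*(I*√7))*(30 + √2*(I*√7)) + (19774 + (-11145 + 684))*21883 = (I*√14)*(30 + I*√14) + (19774 - 10461)*21883 = I*√14*(30 + I*√14) + 9313*21883 = I*√14*(30 + I*√14) + 203796379 = 203796379 + I*√14*(30 + I*√14)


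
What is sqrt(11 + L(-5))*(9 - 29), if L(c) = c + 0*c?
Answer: -20*sqrt(6) ≈ -48.990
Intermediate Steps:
L(c) = c (L(c) = c + 0 = c)
sqrt(11 + L(-5))*(9 - 29) = sqrt(11 - 5)*(9 - 29) = sqrt(6)*(-20) = -20*sqrt(6)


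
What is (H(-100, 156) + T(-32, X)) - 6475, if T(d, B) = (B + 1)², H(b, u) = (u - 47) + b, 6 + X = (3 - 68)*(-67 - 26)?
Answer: 36475134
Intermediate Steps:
X = 6039 (X = -6 + (3 - 68)*(-67 - 26) = -6 - 65*(-93) = -6 + 6045 = 6039)
H(b, u) = -47 + b + u (H(b, u) = (-47 + u) + b = -47 + b + u)
T(d, B) = (1 + B)²
(H(-100, 156) + T(-32, X)) - 6475 = ((-47 - 100 + 156) + (1 + 6039)²) - 6475 = (9 + 6040²) - 6475 = (9 + 36481600) - 6475 = 36481609 - 6475 = 36475134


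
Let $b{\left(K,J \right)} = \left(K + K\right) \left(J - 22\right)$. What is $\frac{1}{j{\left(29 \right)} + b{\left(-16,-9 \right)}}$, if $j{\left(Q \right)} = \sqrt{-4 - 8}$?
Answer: $- \frac{i}{- 992 i + 2 \sqrt{3}} \approx 0.0010081 - 3.5202 \cdot 10^{-6} i$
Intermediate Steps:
$b{\left(K,J \right)} = 2 K \left(-22 + J\right)$
$j{\left(Q \right)} = 2 i \sqrt{3}$ ($j{\left(Q \right)} = \sqrt{-12} = 2 i \sqrt{3}$)
$\frac{1}{j{\left(29 \right)} + b{\left(-16,-9 \right)}} = \frac{1}{2 i \sqrt{3} + 2 \left(-16\right) \left(-22 - 9\right)} = \frac{1}{2 i \sqrt{3} + 2 \left(-16\right) \left(-31\right)} = \frac{1}{2 i \sqrt{3} + 992} = \frac{1}{992 + 2 i \sqrt{3}}$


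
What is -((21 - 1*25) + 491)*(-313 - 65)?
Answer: 184086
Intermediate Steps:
-((21 - 1*25) + 491)*(-313 - 65) = -((21 - 25) + 491)*(-378) = -(-4 + 491)*(-378) = -487*(-378) = -1*(-184086) = 184086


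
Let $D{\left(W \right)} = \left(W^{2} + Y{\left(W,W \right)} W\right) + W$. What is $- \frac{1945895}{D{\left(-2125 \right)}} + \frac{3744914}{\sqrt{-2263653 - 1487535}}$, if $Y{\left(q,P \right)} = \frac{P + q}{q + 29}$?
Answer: $- \frac{7695464}{17832575} - \frac{1872457 i \sqrt{937797}}{937797} \approx -0.43154 - 1933.6 i$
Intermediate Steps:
$Y{\left(q,P \right)} = \frac{P + q}{29 + q}$
$D{\left(W \right)} = W + W^{2} + \frac{2 W^{2}}{29 + W}$ ($D{\left(W \right)} = \left(W^{2} + \frac{W + W}{29 + W} W\right) + W = \left(W^{2} + \frac{2 W}{29 + W} W\right) + W = \left(W^{2} + \frac{2 W^{2}}{29 + W}\right) + W = W + W^{2} + \frac{2 W^{2}}{29 + W}$)
$- \frac{1945895}{D{\left(-2125 \right)}} + \frac{3744914}{\sqrt{-2263653 - 1487535}} = - \frac{1945895}{\left(-2125\right) \frac{1}{29 - 2125} \left(29 + \left(-2125\right)^{2} + 32 \left(-2125\right)\right)} + \frac{3744914}{\sqrt{-2263653 - 1487535}} = - \frac{1945895}{\left(-2125\right) \frac{1}{-2096} \left(29 + 4515625 - 68000\right)} + \frac{3744914}{\sqrt{-3751188}} = - \frac{1945895}{\left(-2125\right) \left(- \frac{1}{2096}\right) 4447654} + \frac{3744914}{2 i \sqrt{937797}} = - \frac{1945895}{\frac{4725632375}{1048}} + 3744914 \left(- \frac{i \sqrt{937797}}{1875594}\right) = \left(-1945895\right) \frac{1048}{4725632375} - \frac{1872457 i \sqrt{937797}}{937797} = - \frac{7695464}{17832575} - \frac{1872457 i \sqrt{937797}}{937797}$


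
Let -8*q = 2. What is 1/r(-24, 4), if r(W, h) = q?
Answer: -4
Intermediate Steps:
q = -1/4 (q = -1/8*2 = -1/4 ≈ -0.25000)
r(W, h) = -1/4
1/r(-24, 4) = 1/(-1/4) = -4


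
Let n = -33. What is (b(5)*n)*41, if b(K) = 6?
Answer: -8118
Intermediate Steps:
(b(5)*n)*41 = (6*(-33))*41 = -198*41 = -8118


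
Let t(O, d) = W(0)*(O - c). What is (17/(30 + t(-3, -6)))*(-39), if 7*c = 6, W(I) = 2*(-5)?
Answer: -1547/160 ≈ -9.6687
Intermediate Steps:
W(I) = -10
c = 6/7 (c = (⅐)*6 = 6/7 ≈ 0.85714)
t(O, d) = 60/7 - 10*O (t(O, d) = -10*(O - 1*6/7) = -10*(O - 6/7) = -10*(-6/7 + O) = 60/7 - 10*O)
(17/(30 + t(-3, -6)))*(-39) = (17/(30 + (60/7 - 10*(-3))))*(-39) = (17/(30 + (60/7 + 30)))*(-39) = (17/(30 + 270/7))*(-39) = (17/(480/7))*(-39) = (17*(7/480))*(-39) = (119/480)*(-39) = -1547/160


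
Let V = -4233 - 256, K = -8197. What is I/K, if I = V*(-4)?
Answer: -17956/8197 ≈ -2.1906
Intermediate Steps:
V = -4489
I = 17956 (I = -4489*(-4) = 17956)
I/K = 17956/(-8197) = 17956*(-1/8197) = -17956/8197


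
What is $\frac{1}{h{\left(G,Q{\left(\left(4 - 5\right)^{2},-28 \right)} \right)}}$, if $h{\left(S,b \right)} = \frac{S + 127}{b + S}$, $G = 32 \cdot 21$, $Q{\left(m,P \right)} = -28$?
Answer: $\frac{644}{799} \approx 0.80601$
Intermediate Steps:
$G = 672$
$h{\left(S,b \right)} = \frac{127 + S}{S + b}$
$\frac{1}{h{\left(G,Q{\left(\left(4 - 5\right)^{2},-28 \right)} \right)}} = \frac{1}{\frac{1}{672 - 28} \left(127 + 672\right)} = \frac{1}{\frac{1}{644} \cdot 799} = \frac{1}{\frac{799}{644}} = \frac{644}{799}$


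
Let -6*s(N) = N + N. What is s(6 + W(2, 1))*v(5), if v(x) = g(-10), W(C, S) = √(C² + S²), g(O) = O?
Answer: 20 + 10*√5/3 ≈ 27.454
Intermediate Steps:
v(x) = -10
s(N) = -N/3 (s(N) = -(N + N)/6 = -N/3)
s(6 + W(2, 1))*v(5) = -(6 + √(2² + 1²))/3*(-10) = -(6 + √(4 + 1))/3*(-10) = -(6 + √5)/3*(-10) = (-2 - √5/3)*(-10) = 20 + 10*√5/3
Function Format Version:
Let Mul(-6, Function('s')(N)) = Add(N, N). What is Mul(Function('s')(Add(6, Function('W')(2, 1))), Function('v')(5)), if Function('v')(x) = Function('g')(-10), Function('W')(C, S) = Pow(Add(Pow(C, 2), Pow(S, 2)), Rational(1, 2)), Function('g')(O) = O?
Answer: Add(20, Mul(Rational(10, 3), Pow(5, Rational(1, 2)))) ≈ 27.454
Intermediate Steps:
Function('v')(x) = -10
Function('s')(N) = Mul(Rational(-1, 3), N) (Function('s')(N) = Mul(Rational(-1, 6), Add(N, N)) = Mul(Rational(-1, 6), Mul(2, N)) = Mul(Rational(-1, 3), N))
Mul(Function('s')(Add(6, Function('W')(2, 1))), Function('v')(5)) = Mul(Mul(Rational(-1, 3), Add(6, Pow(Add(Pow(2, 2), Pow(1, 2)), Rational(1, 2)))), -10) = Mul(Mul(Rational(-1, 3), Add(6, Pow(Add(4, 1), Rational(1, 2)))), -10) = Mul(Mul(Rational(-1, 3), Add(6, Pow(5, Rational(1, 2)))), -10) = Mul(Add(-2, Mul(Rational(-1, 3), Pow(5, Rational(1, 2)))), -10) = Add(20, Mul(Rational(10, 3), Pow(5, Rational(1, 2))))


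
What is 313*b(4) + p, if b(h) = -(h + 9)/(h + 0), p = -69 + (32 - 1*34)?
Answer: -4353/4 ≈ -1088.3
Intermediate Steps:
p = -71 (p = -69 + (32 - 34) = -69 - 2 = -71)
b(h) = -(9 + h)/h
313*b(4) + p = 313*((-9 - 1*4)/4) - 71 = 313*((-9 - 4)/4) - 71 = 313*((¼)*(-13)) - 71 = 313*(-13/4) - 71 = -4069/4 - 71 = -4353/4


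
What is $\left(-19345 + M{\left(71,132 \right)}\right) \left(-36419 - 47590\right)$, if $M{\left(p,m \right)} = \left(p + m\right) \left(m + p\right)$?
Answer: $-1836772776$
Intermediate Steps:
$M{\left(p,m \right)} = \left(m + p\right)^{2}$ ($M{\left(p,m \right)} = \left(m + p\right) \left(m + p\right) = \left(m + p\right)^{2}$)
$\left(-19345 + M{\left(71,132 \right)}\right) \left(-36419 - 47590\right) = \left(-19345 + \left(132 + 71\right)^{2}\right) \left(-36419 - 47590\right) = \left(-19345 + 203^{2}\right) \left(-84009\right) = \left(-19345 + 41209\right) \left(-84009\right) = 21864 \left(-84009\right) = -1836772776$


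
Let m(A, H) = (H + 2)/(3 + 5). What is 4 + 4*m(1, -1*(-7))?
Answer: 17/2 ≈ 8.5000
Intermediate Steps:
m(A, H) = ¼ + H/8 (m(A, H) = (2 + H)/8 = (2 + H)*(⅛) = ¼ + H/8)
4 + 4*m(1, -1*(-7)) = 4 + 4*(¼ + (-1*(-7))/8) = 4 + 4*(¼ + (⅛)*7) = 4 + 4*(¼ + 7/8) = 4 + 4*(9/8) = 4 + 9/2 = 17/2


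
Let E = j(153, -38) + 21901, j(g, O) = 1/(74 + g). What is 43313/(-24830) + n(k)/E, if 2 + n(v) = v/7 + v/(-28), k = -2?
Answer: -1507409910203/864101281680 ≈ -1.7445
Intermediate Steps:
E = 4971528/227 (E = 1/(74 + 153) + 21901 = 1/227 + 21901 = 4971528/227 ≈ 21901.)
n(v) = -2 + 3*v/28 (n(v) = -2 + (v/7 + v/(-28)) = -2 + (v*(⅐) + v*(-1/28)) = -2 + (v/7 - v/28) = -2 + 3*v/28)
43313/(-24830) + n(k)/E = 43313/(-24830) + (-2 + (3/28)*(-2))/(4971528/227) = 43313*(-1/24830) + (-2 - 3/14)*(227/4971528) = -43313/24830 - 31/14*227/4971528 = -43313/24830 - 7037/69601392 = -1507409910203/864101281680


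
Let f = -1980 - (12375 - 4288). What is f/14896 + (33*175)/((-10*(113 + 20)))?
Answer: -74747/14896 ≈ -5.0179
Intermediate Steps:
f = -10067 (f = -1980 - 1*8087 = -1980 - 8087 = -10067)
f/14896 + (33*175)/((-10*(113 + 20))) = -10067/14896 + (33*175)/((-10*(113 + 20))) = -10067*1/14896 + 5775/((-10*133)) = -10067/14896 + 5775/(-1330) = -10067/14896 + 5775*(-1/1330) = -10067/14896 - 165/38 = -74747/14896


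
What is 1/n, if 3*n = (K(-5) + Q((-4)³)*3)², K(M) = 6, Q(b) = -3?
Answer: ⅓ ≈ 0.33333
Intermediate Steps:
n = 3 (n = (6 - 3*3)²/3 = (6 - 9)²/3 = (⅓)*(-3)² = (⅓)*9 = 3)
1/n = 1/3 = ⅓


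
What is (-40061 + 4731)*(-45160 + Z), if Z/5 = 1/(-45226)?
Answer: 36079104904725/22613 ≈ 1.5955e+9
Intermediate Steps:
Z = -5/45226 (Z = 5/(-45226) = 5*(-1/45226) = -5/45226 ≈ -0.00011056)
(-40061 + 4731)*(-45160 + Z) = (-40061 + 4731)*(-45160 - 5/45226) = -35330*(-2042406165/45226) = 36079104904725/22613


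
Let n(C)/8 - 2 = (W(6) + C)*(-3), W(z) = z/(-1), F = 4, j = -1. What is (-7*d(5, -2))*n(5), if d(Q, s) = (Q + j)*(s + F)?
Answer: -2240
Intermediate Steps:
d(Q, s) = (-1 + Q)*(4 + s) (d(Q, s) = (Q - 1)*(s + 4) = (-1 + Q)*(4 + s))
W(z) = -z (W(z) = z*(-1) = -z)
n(C) = 160 - 24*C (n(C) = 16 + 8*((-1*6 + C)*(-3)) = 16 + 8*((-6 + C)*(-3)) = 16 + 8*(18 - 3*C) = 16 + (144 - 24*C) = 160 - 24*C)
(-7*d(5, -2))*n(5) = (-7*(-4 - 1*(-2) + 4*5 + 5*(-2)))*(160 - 24*5) = (-7*(-4 + 2 + 20 - 10))*(160 - 120) = -7*8*40 = -56*40 = -2240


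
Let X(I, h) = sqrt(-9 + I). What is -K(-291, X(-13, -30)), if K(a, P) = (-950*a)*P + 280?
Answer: -280 - 276450*I*sqrt(22) ≈ -280.0 - 1.2967e+6*I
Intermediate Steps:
K(a, P) = 280 - 950*P*a (K(a, P) = -950*P*a + 280 = 280 - 950*P*a)
-K(-291, X(-13, -30)) = -(280 - 950*sqrt(-9 - 13)*(-291)) = -(280 - 950*sqrt(-22)*(-291)) = -(280 - 950*I*sqrt(22)*(-291)) = -(280 + 276450*I*sqrt(22)) = -280 - 276450*I*sqrt(22)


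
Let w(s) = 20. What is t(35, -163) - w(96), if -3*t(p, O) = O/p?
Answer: -1937/105 ≈ -18.448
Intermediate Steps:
t(p, O) = -O/(3*p)
t(35, -163) - w(96) = -⅓*(-163)/35 - 1*20 = -⅓*(-163)*1/35 - 20 = 163/105 - 20 = -1937/105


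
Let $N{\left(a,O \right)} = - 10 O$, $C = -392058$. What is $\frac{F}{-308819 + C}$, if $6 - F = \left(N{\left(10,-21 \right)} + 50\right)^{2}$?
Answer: $\frac{67594}{700877} \approx 0.096442$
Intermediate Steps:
$F = -67594$ ($F = 6 - \left(\left(-10\right) \left(-21\right) + 50\right)^{2} = 6 - \left(210 + 50\right)^{2} = 6 - 260^{2} = 6 - 67600 = -67594$)
$\frac{F}{-308819 + C} = - \frac{67594}{-308819 - 392058} = - \frac{67594}{-700877} = \left(-67594\right) \left(- \frac{1}{700877}\right) = \frac{67594}{700877}$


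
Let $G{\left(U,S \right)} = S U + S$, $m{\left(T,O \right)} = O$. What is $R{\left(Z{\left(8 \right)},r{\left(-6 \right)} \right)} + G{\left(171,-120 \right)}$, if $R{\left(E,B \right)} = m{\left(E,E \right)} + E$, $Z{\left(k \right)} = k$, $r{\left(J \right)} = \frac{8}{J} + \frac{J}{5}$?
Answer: $-20624$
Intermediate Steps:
$r{\left(J \right)} = \frac{8}{J} + \frac{J}{5}$ ($r{\left(J \right)} = \frac{8}{J} + J \frac{1}{5} = \frac{8}{J} + \frac{J}{5}$)
$R{\left(E,B \right)} = 2 E$ ($R{\left(E,B \right)} = E + E = 2 E$)
$G{\left(U,S \right)} = S + S U$
$R{\left(Z{\left(8 \right)},r{\left(-6 \right)} \right)} + G{\left(171,-120 \right)} = 2 \cdot 8 - 120 \left(1 + 171\right) = 16 - 20640 = -20624$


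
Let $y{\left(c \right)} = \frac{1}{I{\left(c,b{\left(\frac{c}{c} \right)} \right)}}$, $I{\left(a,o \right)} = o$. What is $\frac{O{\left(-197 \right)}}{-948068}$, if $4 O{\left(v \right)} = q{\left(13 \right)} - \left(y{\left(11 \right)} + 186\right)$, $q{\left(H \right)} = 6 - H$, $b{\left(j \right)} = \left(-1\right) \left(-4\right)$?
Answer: $\frac{773}{15169088} \approx 5.0959 \cdot 10^{-5}$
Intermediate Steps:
$b{\left(j \right)} = 4$
$y{\left(c \right)} = \frac{1}{4}$
$O{\left(v \right)} = - \frac{773}{16}$ ($O{\left(v \right)} = \frac{\left(6 - 13\right) - \left(\frac{1}{4} + 186\right)}{4} = \frac{\left(6 - 13\right) - \frac{745}{4}}{4} = \frac{-7 - \frac{745}{4}}{4} = \frac{1}{4} \left(- \frac{773}{4}\right) = - \frac{773}{16}$)
$\frac{O{\left(-197 \right)}}{-948068} = - \frac{773}{16 \left(-948068\right)} = \left(- \frac{773}{16}\right) \left(- \frac{1}{948068}\right) = \frac{773}{15169088}$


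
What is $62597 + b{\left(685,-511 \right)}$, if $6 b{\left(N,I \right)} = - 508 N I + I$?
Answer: $\frac{59397617}{2} \approx 2.9699 \cdot 10^{7}$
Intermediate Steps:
$b{\left(N,I \right)} = \frac{I}{6} - \frac{254 I N}{3}$ ($b{\left(N,I \right)} = \frac{- 508 N I + I}{6} = \frac{- 508 I N + I}{6} = \frac{I - 508 I N}{6} = \frac{I}{6} - \frac{254 I N}{3}$)
$62597 + b{\left(685,-511 \right)} = 62597 + \frac{1}{6} \left(-511\right) \left(1 - 347980\right) = 62597 + \frac{1}{6} \left(-511\right) \left(-347979\right) = 62597 + \frac{59272423}{2} = \frac{59397617}{2}$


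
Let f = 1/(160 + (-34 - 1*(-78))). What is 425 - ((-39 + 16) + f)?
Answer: 91391/204 ≈ 448.00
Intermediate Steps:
f = 1/204 (f = 1/(160 + (-34 + 78)) = 1/(160 + 44) = 1/204 ≈ 0.0049020)
425 - ((-39 + 16) + f) = 425 - ((-39 + 16) + 1/204) = 425 - (-23 + 1/204) = 425 - 1*(-4691/204) = 425 + 4691/204 = 91391/204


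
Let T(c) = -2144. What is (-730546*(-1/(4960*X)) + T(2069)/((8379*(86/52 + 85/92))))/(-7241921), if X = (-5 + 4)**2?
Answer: -304178702911/14966129026391760 ≈ -2.0324e-5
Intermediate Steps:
X = 1 (X = (-1)**2 = 1)
(-730546*(-1/(4960*X)) + T(2069)/((8379*(86/52 + 85/92))))/(-7241921) = (-730546/((1*124)*(-40)) - 2144*1/(8379*(86/52 + 85/92)))/(-7241921) = (-730546/(124*(-40)) - 2144*1/(8379*(86*(1/52) + 85*(1/92))))*(-1/7241921) = (-730546/(-4960) - 2144*1/(8379*(43/26 + 85/92)))*(-1/7241921) = (-730546*(-1/4960) - 2144/(8379*(3083/1196)))*(-1/7241921) = (11783/80 - 2144/25832457/1196)*(-1/7241921) = (11783/80 - 2144*1196/25832457)*(-1/7241921) = (11783/80 - 2564224/25832457)*(-1/7241921) = (304178702911/2066596560)*(-1/7241921) = -304178702911/14966129026391760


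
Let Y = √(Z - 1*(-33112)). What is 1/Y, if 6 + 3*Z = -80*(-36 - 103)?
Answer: √6/470 ≈ 0.0052117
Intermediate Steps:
Z = 11114/3 (Z = -2 + (-80*(-36 - 103))/3 = -2 + (-80*(-139))/3 = -2 + (⅓)*11120 = -2 + 11120/3 = 11114/3 ≈ 3704.7)
Y = 235*√6/3 (Y = √(11114/3 - 1*(-33112)) = √(11114/3 + 33112) = √(110450/3) = 235*√6/3 ≈ 191.88)
1/Y = 1/(235*√6/3) = √6/470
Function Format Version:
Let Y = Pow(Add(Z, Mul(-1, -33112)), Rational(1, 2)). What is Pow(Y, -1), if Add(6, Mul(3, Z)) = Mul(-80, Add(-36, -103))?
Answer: Mul(Rational(1, 470), Pow(6, Rational(1, 2))) ≈ 0.0052117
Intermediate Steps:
Z = Rational(11114, 3) (Z = Add(-2, Mul(Rational(1, 3), Mul(-80, Add(-36, -103)))) = Add(-2, Mul(Rational(1, 3), Mul(-80, -139))) = Add(-2, Mul(Rational(1, 3), 11120)) = Add(-2, Rational(11120, 3)) = Rational(11114, 3) ≈ 3704.7)
Y = Mul(Rational(235, 3), Pow(6, Rational(1, 2))) (Y = Pow(Add(Rational(11114, 3), Mul(-1, -33112)), Rational(1, 2)) = Pow(Add(Rational(11114, 3), 33112), Rational(1, 2)) = Pow(Rational(110450, 3), Rational(1, 2)) = Mul(Rational(235, 3), Pow(6, Rational(1, 2))) ≈ 191.88)
Pow(Y, -1) = Pow(Mul(Rational(235, 3), Pow(6, Rational(1, 2))), -1) = Mul(Rational(1, 470), Pow(6, Rational(1, 2)))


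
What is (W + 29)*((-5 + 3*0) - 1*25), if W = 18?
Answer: -1410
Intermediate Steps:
(W + 29)*((-5 + 3*0) - 1*25) = (18 + 29)*((-5 + 3*0) - 1*25) = 47*((-5 + 0) - 25) = 47*(-5 - 25) = 47*(-30) = -1410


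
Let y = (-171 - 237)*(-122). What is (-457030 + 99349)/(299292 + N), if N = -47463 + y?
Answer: -119227/100535 ≈ -1.1859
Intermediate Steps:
y = 49776 (y = -408*(-122) = 49776)
N = 2313 (N = -47463 + 49776 = 2313)
(-457030 + 99349)/(299292 + N) = (-457030 + 99349)/(299292 + 2313) = -357681/301605 = -357681*1/301605 = -119227/100535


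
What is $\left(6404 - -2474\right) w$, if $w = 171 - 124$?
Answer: $417266$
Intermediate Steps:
$w = 47$ ($w = 171 - 124 = 47$)
$\left(6404 - -2474\right) w = \left(6404 - -2474\right) 47 = \left(6404 + 2474\right) 47 = 8878 \cdot 47 = 417266$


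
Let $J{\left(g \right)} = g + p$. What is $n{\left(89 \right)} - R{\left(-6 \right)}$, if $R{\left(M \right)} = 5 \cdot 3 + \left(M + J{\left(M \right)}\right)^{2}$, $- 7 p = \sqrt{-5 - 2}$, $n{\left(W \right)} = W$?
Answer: $74 - \frac{\left(84 + i \sqrt{7}\right)^{2}}{49} \approx -69.857 - 9.0712 i$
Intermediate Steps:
$p = - \frac{i \sqrt{7}}{7}$ ($p = - \frac{\sqrt{-5 - 2}}{7} = - \frac{\sqrt{-7}}{7} = - \frac{i \sqrt{7}}{7} \approx - 0.37796 i$)
$J{\left(g \right)} = g - \frac{i \sqrt{7}}{7}$
$R{\left(M \right)} = 15 + \left(2 M - \frac{i \sqrt{7}}{7}\right)^{2}$ ($R{\left(M \right)} = 5 \cdot 3 + \left(M + \left(M - \frac{i \sqrt{7}}{7}\right)\right)^{2} = 15 + \left(2 M - \frac{i \sqrt{7}}{7}\right)^{2}$)
$n{\left(89 \right)} - R{\left(-6 \right)} = 89 - \left(15 + \frac{\left(14 \left(-6\right) - i \sqrt{7}\right)^{2}}{49}\right) = 89 - \left(15 + \frac{\left(-84 - i \sqrt{7}\right)^{2}}{49}\right) = 74 - \frac{\left(-84 - i \sqrt{7}\right)^{2}}{49}$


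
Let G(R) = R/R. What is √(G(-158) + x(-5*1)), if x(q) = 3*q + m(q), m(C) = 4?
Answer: I*√10 ≈ 3.1623*I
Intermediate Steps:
G(R) = 1
x(q) = 4 + 3*q (x(q) = 3*q + 4 = 4 + 3*q)
√(G(-158) + x(-5*1)) = √(1 + (4 + 3*(-5*1))) = √(1 + (4 + 3*(-5))) = √(1 + (4 - 15)) = √(1 - 11) = √(-10) = I*√10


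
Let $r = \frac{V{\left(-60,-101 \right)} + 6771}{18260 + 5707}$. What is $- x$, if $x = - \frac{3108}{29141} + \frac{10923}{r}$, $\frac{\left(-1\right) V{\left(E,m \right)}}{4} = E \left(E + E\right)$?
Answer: $\frac{363282655353}{30568909} \approx 11884.0$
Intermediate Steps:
$V{\left(E,m \right)} = - 8 E^{2}$ ($V{\left(E,m \right)} = - 4 E \left(E + E\right) = - 4 E 2 E = - 4 \cdot 2 E^{2} = - 8 E^{2}$)
$r = - \frac{7343}{7989}$ ($r = \frac{- 8 \left(-60\right)^{2} + 6771}{18260 + 5707} = \frac{\left(-8\right) 3600 + 6771}{23967} = \left(-28800 + 6771\right) \frac{1}{23967} = \left(-22029\right) \frac{1}{23967} = - \frac{7343}{7989} \approx -0.91914$)
$x = - \frac{363282655353}{30568909}$ ($x = - \frac{3108}{29141} + \frac{10923}{- \frac{7343}{7989}} = \left(-3108\right) \frac{1}{29141} + 10923 \left(- \frac{7989}{7343}\right) = - \frac{444}{4163} - \frac{87263847}{7343} = - \frac{363282655353}{30568909} \approx -11884.0$)
$- x = \left(-1\right) \left(- \frac{363282655353}{30568909}\right) = \frac{363282655353}{30568909}$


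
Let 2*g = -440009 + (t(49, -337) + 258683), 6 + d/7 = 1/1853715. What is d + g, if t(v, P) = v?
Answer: -336191606101/3707430 ≈ -90681.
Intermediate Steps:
d = -77856023/1853715 (d = -42 + 7/1853715 = -77856023/1853715 ≈ -42.000)
g = -181277/2 (g = (-440009 + (49 + 258683))/2 = (-440009 + 258732)/2 = (1/2)*(-181277) = -181277/2 ≈ -90639.)
d + g = -77856023/1853715 - 181277/2 = -336191606101/3707430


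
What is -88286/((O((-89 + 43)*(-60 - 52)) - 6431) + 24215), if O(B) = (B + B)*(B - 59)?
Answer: -44143/26248028 ≈ -0.0016818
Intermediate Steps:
O(B) = 2*B*(-59 + B) (O(B) = (2*B)*(-59 + B) = 2*B*(-59 + B))
-88286/((O((-89 + 43)*(-60 - 52)) - 6431) + 24215) = -88286/((2*((-89 + 43)*(-60 - 52))*(-59 + (-89 + 43)*(-60 - 52)) - 6431) + 24215) = -88286/((2*(-46*(-112))*(-59 - 46*(-112)) - 6431) + 24215) = -88286/((2*5152*(-59 + 5152) - 6431) + 24215) = -88286/((2*5152*5093 - 6431) + 24215) = -88286/((52478272 - 6431) + 24215) = -88286/(52471841 + 24215) = -88286/52496056 = -88286*1/52496056 = -44143/26248028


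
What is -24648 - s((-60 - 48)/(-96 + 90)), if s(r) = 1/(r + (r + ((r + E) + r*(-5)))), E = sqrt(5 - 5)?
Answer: -887327/36 ≈ -24648.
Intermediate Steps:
E = 0 (E = sqrt(0) = 0)
s(r) = -1/(2*r) (s(r) = 1/(r + (r + ((r + 0) + r*(-5)))) = 1/(r + (r + (r - 5*r))) = 1/(r + (r - 4*r)) = 1/(r - 3*r) = 1/(-2*r) = -1/(2*r))
-24648 - s((-60 - 48)/(-96 + 90)) = -24648 - (-1)/(2*((-60 - 48)/(-96 + 90))) = -24648 - (-1)/(2*((-108/(-6)))) = -24648 - (-1)/(2*((-108*(-1/6)))) = -24648 - (-1)/(2*18) = -24648 - 1*(-1/36) = -24648 + 1/36 = -887327/36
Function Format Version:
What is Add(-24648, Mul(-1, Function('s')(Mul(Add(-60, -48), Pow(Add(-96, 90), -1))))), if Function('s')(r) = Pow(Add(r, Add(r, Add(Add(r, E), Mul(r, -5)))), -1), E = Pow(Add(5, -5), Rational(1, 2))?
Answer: Rational(-887327, 36) ≈ -24648.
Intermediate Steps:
E = 0 (E = Pow(0, Rational(1, 2)) = 0)
Function('s')(r) = Mul(Rational(-1, 2), Pow(r, -1)) (Function('s')(r) = Pow(Add(r, Add(r, Add(Add(r, 0), Mul(r, -5)))), -1) = Pow(Add(r, Add(r, Add(r, Mul(-5, r)))), -1) = Pow(Add(r, Add(r, Mul(-4, r))), -1) = Pow(Add(r, Mul(-3, r)), -1) = Pow(Mul(-2, r), -1) = Mul(Rational(-1, 2), Pow(r, -1)))
Add(-24648, Mul(-1, Function('s')(Mul(Add(-60, -48), Pow(Add(-96, 90), -1))))) = Add(-24648, Mul(-1, Mul(Rational(-1, 2), Pow(Mul(Add(-60, -48), Pow(Add(-96, 90), -1)), -1)))) = Add(-24648, Mul(-1, Mul(Rational(-1, 2), Pow(Mul(-108, Pow(-6, -1)), -1)))) = Add(-24648, Mul(-1, Mul(Rational(-1, 2), Pow(Mul(-108, Rational(-1, 6)), -1)))) = Add(-24648, Mul(-1, Mul(Rational(-1, 2), Pow(18, -1)))) = Add(-24648, Mul(-1, Mul(Rational(-1, 2), Rational(1, 18)))) = Add(-24648, Mul(-1, Rational(-1, 36))) = Add(-24648, Rational(1, 36)) = Rational(-887327, 36)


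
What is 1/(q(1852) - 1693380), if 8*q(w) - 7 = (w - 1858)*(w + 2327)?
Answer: -8/13572107 ≈ -5.8944e-7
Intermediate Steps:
q(w) = 7/8 + (-1858 + w)*(2327 + w)/8 (q(w) = 7/8 + ((w - 1858)*(w + 2327))/8 = 7/8 + ((-1858 + w)*(2327 + w))/8 = 7/8 + (-1858 + w)*(2327 + w)/8)
1/(q(1852) - 1693380) = 1/((-4323559/8 + (⅛)*1852² + (469/8)*1852) - 1693380) = 1/((-4323559/8 + (⅛)*3429904 + 217147/2) - 1693380) = 1/((-4323559/8 + 428738 + 217147/2) - 1693380) = 1/(-25067/8 - 1693380) = 1/(-13572107/8) = -8/13572107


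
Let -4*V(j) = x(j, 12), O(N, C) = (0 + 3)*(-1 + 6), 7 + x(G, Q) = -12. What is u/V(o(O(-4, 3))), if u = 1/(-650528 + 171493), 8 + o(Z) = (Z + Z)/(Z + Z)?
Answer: -4/9101665 ≈ -4.3948e-7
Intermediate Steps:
x(G, Q) = -19 (x(G, Q) = -7 - 12 = -19)
O(N, C) = 15 (O(N, C) = 3*5 = 15)
o(Z) = -7 (o(Z) = -8 + (Z + Z)/(Z + Z) = -8 + (2*Z)/((2*Z)) = -8 + (2*Z)*(1/(2*Z)) = -8 + 1 = -7)
V(j) = 19/4 (V(j) = -¼*(-19) = 19/4)
u = -1/479035 (u = 1/(-479035) = -1/479035 ≈ -2.0875e-6)
u/V(o(O(-4, 3))) = -1/(479035*19/4) = -1/479035*4/19 = -4/9101665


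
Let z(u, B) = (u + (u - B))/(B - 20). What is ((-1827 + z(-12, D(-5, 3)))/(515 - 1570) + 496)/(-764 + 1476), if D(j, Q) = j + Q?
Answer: 262553/375580 ≈ 0.69906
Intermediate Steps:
D(j, Q) = Q + j
z(u, B) = (-B + 2*u)/(-20 + B)
((-1827 + z(-12, D(-5, 3)))/(515 - 1570) + 496)/(-764 + 1476) = ((-1827 + (-(3 - 5) + 2*(-12))/(-20 + (3 - 5)))/(515 - 1570) + 496)/(-764 + 1476) = ((-1827 + (-1*(-2) - 24)/(-20 - 2))/(-1055) + 496)/712 = ((-1827 + (2 - 24)/(-22))*(-1/1055) + 496)*(1/712) = ((-1827 - 1/22*(-22))*(-1/1055) + 496)*(1/712) = ((-1827 + 1)*(-1/1055) + 496)*(1/712) = (-1826*(-1/1055) + 496)*(1/712) = (1826/1055 + 496)*(1/712) = (525106/1055)*(1/712) = 262553/375580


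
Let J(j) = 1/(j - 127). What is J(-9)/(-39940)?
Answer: 1/5431840 ≈ 1.8410e-7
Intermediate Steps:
J(j) = 1/(-127 + j)
J(-9)/(-39940) = 1/(-127 - 9*(-39940)) = -1/39940/(-136) = -1/136*(-1/39940) = 1/5431840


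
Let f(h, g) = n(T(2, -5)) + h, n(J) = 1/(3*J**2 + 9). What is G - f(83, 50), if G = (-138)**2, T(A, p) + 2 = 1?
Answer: 227531/12 ≈ 18961.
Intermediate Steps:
T(A, p) = -1 (T(A, p) = -2 + 1 = -1)
n(J) = 1/(9 + 3*J**2)
f(h, g) = 1/12 + h (f(h, g) = 1/(3*(3 + (-1)**2)) + h = 1/(3*(3 + 1)) + h = (1/3)/4 + h = (1/3)*(1/4) + h = 1/12 + h)
G = 19044
G - f(83, 50) = 19044 - (1/12 + 83) = 19044 - 1*997/12 = 19044 - 997/12 = 227531/12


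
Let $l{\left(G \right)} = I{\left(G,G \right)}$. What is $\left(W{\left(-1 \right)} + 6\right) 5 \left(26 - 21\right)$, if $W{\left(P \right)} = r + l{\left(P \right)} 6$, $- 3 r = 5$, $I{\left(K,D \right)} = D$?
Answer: $- \frac{125}{3} \approx -41.667$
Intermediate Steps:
$l{\left(G \right)} = G$
$r = - \frac{5}{3}$ ($r = \left(- \frac{1}{3}\right) 5 = - \frac{5}{3} \approx -1.6667$)
$W{\left(P \right)} = - \frac{5}{3} + 6 P$ ($W{\left(P \right)} = - \frac{5}{3} + P 6 = - \frac{5}{3} + 6 P$)
$\left(W{\left(-1 \right)} + 6\right) 5 \left(26 - 21\right) = \left(\left(- \frac{5}{3} + 6 \left(-1\right)\right) + 6\right) 5 \left(26 - 21\right) = \left(\left(- \frac{5}{3} - 6\right) + 6\right) 5 \cdot 5 = \left(- \frac{23}{3} + 6\right) 5 \cdot 5 = \left(- \frac{5}{3}\right) 5 \cdot 5 = \left(- \frac{25}{3}\right) 5 = - \frac{125}{3}$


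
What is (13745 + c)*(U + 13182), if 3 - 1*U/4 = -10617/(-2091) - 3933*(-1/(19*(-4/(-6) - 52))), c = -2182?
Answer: 8185267872224/53669 ≈ 1.5251e+8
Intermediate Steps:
U = 419690/53669 (U = 12 - 4*(-10617/(-2091) - 3933*(-1/(19*(-4/(-6) - 52)))) = 12 - 4*(-10617*(-1/2091) - 3933*(-1/(19*(-4*(-⅙) - 52)))) = 12 - 4*(3539/697 - 3933*(-1/(19*(⅔ - 52)))) = 12 - 4*(3539/697 - 3933/((-154/3*(-19)))) = 12 - 4*(3539/697 - 3933/2926/3) = 12 - 4*(3539/697 - 3933*3/2926) = 12 - 4*(3539/697 - 621/154) = 12 - 4*112169/107338 = 12 - 224338/53669 = 419690/53669 ≈ 7.8200)
(13745 + c)*(U + 13182) = (13745 - 2182)*(419690/53669 + 13182) = 11563*(707884448/53669) = 8185267872224/53669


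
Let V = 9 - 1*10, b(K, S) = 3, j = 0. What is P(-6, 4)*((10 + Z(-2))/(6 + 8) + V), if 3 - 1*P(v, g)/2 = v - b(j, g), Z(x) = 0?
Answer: -48/7 ≈ -6.8571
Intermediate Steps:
V = -1 (V = 9 - 10 = -1)
P(v, g) = 12 - 2*v (P(v, g) = 6 - 2*(v - 1*3) = 6 - 2*(v - 3) = 6 - 2*(-3 + v) = 6 + (6 - 2*v) = 12 - 2*v)
P(-6, 4)*((10 + Z(-2))/(6 + 8) + V) = (12 - 2*(-6))*((10 + 0)/(6 + 8) - 1) = (12 + 12)*(10/14 - 1) = 24*(10*(1/14) - 1) = 24*(5/7 - 1) = 24*(-2/7) = -48/7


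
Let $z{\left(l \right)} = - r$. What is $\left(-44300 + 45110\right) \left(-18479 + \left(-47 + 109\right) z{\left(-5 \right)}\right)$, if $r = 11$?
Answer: $-15520410$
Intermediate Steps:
$z{\left(l \right)} = -11$ ($z{\left(l \right)} = \left(-1\right) 11 = -11$)
$\left(-44300 + 45110\right) \left(-18479 + \left(-47 + 109\right) z{\left(-5 \right)}\right) = \left(-44300 + 45110\right) \left(-18479 + \left(-47 + 109\right) \left(-11\right)\right) = 810 \left(-18479 + 62 \left(-11\right)\right) = 810 \left(-18479 - 682\right) = 810 \left(-19161\right) = -15520410$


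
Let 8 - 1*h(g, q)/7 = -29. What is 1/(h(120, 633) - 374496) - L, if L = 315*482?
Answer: -56820403711/374237 ≈ -1.5183e+5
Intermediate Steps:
h(g, q) = 259 (h(g, q) = 56 - 7*(-29) = 56 + 203 = 259)
L = 151830
1/(h(120, 633) - 374496) - L = 1/(259 - 374496) - 1*151830 = 1/(-374237) - 151830 = -1/374237 - 151830 = -56820403711/374237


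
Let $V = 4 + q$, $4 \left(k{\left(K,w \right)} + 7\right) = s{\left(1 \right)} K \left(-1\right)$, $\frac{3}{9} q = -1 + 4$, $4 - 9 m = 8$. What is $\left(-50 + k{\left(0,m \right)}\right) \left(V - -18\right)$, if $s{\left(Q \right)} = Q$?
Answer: $-1767$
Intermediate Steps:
$m = - \frac{4}{9}$ ($m = \frac{4}{9} - \frac{8}{9} = - \frac{4}{9} \approx -0.44444$)
$q = 9$ ($q = 3 \left(-1 + 4\right) = 3 \cdot 3 = 9$)
$k{\left(K,w \right)} = -7 - \frac{K}{4}$ ($k{\left(K,w \right)} = -7 + \frac{1 K \left(-1\right)}{4} = -7 + \frac{K \left(-1\right)}{4} = -7 + \frac{\left(-1\right) K}{4} = -7 - \frac{K}{4}$)
$V = 13$ ($V = 4 + 9 = 13$)
$\left(-50 + k{\left(0,m \right)}\right) \left(V - -18\right) = \left(-50 - 7\right) \left(13 - -18\right) = \left(-50 + \left(-7 + 0\right)\right) \left(13 + 18\right) = \left(-50 - 7\right) 31 = \left(-57\right) 31 = -1767$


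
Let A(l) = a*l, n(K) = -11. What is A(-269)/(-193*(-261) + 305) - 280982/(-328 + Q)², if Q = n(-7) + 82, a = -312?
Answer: -4348122662/1673615611 ≈ -2.5980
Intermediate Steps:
Q = 71 (Q = -11 + 82 = 71)
A(l) = -312*l
A(-269)/(-193*(-261) + 305) - 280982/(-328 + Q)² = (-312*(-269))/(-193*(-261) + 305) - 280982/(-328 + 71)² = 83928/(50373 + 305) - 280982/((-257)²) = 83928/50678 - 280982/66049 = 83928*(1/50678) - 280982*1/66049 = 41964/25339 - 280982/66049 = -4348122662/1673615611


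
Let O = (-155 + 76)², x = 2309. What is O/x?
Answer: 6241/2309 ≈ 2.7029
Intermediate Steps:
O = 6241 (O = (-79)² = 6241)
O/x = 6241/2309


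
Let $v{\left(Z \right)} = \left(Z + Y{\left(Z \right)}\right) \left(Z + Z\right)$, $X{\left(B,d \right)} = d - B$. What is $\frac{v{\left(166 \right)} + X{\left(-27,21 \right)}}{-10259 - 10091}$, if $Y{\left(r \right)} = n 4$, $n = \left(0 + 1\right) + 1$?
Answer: $- \frac{2628}{925} \approx -2.8411$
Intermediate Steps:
$n = 2$ ($n = 1 + 1 = 2$)
$Y{\left(r \right)} = 8$ ($Y{\left(r \right)} = 2 \cdot 4 = 8$)
$v{\left(Z \right)} = 2 Z \left(8 + Z\right)$ ($v{\left(Z \right)} = \left(Z + 8\right) \left(Z + Z\right) = \left(8 + Z\right) 2 Z = 2 Z \left(8 + Z\right)$)
$\frac{v{\left(166 \right)} + X{\left(-27,21 \right)}}{-10259 - 10091} = \frac{2 \cdot 166 \left(8 + 166\right) + \left(21 - -27\right)}{-10259 - 10091} = \frac{2 \cdot 166 \cdot 174 + \left(21 + 27\right)}{-20350} = \left(57768 + 48\right) \left(- \frac{1}{20350}\right) = 57816 \left(- \frac{1}{20350}\right) = - \frac{2628}{925}$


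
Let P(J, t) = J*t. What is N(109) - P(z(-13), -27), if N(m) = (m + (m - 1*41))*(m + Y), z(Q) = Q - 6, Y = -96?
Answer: 1788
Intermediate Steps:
z(Q) = -6 + Q
N(m) = (-96 + m)*(-41 + 2*m) (N(m) = (m + (m - 1*41))*(m - 96) = (m + (m - 41))*(-96 + m) = (m + (-41 + m))*(-96 + m) = (-41 + 2*m)*(-96 + m) = (-96 + m)*(-41 + 2*m))
N(109) - P(z(-13), -27) = (3936 - 233*109 + 2*109²) - (-6 - 13)*(-27) = (3936 - 25397 + 2*11881) - (-19)*(-27) = (3936 - 25397 + 23762) - 1*513 = 2301 - 513 = 1788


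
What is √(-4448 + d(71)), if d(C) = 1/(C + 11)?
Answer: I*√29908270/82 ≈ 66.693*I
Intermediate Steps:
d(C) = 1/(11 + C)
√(-4448 + d(71)) = √(-4448 + 1/(11 + 71)) = √(-4448 + 1/82) = √(-364735/82) = I*√29908270/82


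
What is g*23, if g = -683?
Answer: -15709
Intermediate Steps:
g*23 = -683*23 = -15709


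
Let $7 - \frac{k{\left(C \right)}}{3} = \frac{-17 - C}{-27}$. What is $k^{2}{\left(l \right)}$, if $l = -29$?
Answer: $\frac{4489}{9} \approx 498.78$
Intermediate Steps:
$k{\left(C \right)} = \frac{172}{9} - \frac{C}{9}$ ($k{\left(C \right)} = 21 - 3 \frac{-17 - C}{-27} = 21 - 3 \left(-17 - C\right) \left(- \frac{1}{27}\right) = 21 - 3 \left(\frac{17}{27} + \frac{C}{27}\right) = 21 - \left(\frac{17}{9} + \frac{C}{9}\right) = \frac{172}{9} - \frac{C}{9}$)
$k^{2}{\left(l \right)} = \left(\frac{172}{9} - - \frac{29}{9}\right)^{2} = \left(\frac{172}{9} + \frac{29}{9}\right)^{2} = \left(\frac{67}{3}\right)^{2} = \frac{4489}{9}$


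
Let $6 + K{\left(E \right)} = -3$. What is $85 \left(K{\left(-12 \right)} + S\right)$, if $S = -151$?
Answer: $-13600$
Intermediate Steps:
$K{\left(E \right)} = -9$ ($K{\left(E \right)} = -6 - 3 = -9$)
$85 \left(K{\left(-12 \right)} + S\right) = 85 \left(-9 - 151\right) = 85 \left(-160\right) = -13600$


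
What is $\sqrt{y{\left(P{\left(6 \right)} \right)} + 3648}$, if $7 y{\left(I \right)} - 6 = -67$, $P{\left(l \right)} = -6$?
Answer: $\frac{5 \sqrt{7133}}{7} \approx 60.326$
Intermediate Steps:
$y{\left(I \right)} = - \frac{61}{7}$ ($y{\left(I \right)} = \frac{6}{7} + \frac{1}{7} \left(-67\right) = \frac{6}{7} - \frac{67}{7} = - \frac{61}{7}$)
$\sqrt{y{\left(P{\left(6 \right)} \right)} + 3648} = \sqrt{- \frac{61}{7} + 3648} = \sqrt{\frac{25475}{7}} = \frac{5 \sqrt{7133}}{7}$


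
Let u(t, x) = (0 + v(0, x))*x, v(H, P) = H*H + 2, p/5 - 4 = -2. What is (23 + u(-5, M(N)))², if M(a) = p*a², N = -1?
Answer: 1849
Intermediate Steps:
p = 10 (p = 20 + 5*(-2) = 20 - 10 = 10)
v(H, P) = 2 + H² (v(H, P) = H² + 2 = 2 + H²)
M(a) = 10*a²
u(t, x) = 2*x (u(t, x) = (0 + (2 + 0²))*x = (0 + (2 + 0))*x = (0 + 2)*x = 2*x)
(23 + u(-5, M(N)))² = (23 + 2*(10*(-1)²))² = (23 + 2*(10*1))² = (23 + 2*10)² = (23 + 20)² = 43² = 1849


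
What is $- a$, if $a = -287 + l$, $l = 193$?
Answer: $94$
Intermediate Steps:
$a = -94$ ($a = -287 + 193 = -94$)
$- a = \left(-1\right) \left(-94\right) = 94$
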